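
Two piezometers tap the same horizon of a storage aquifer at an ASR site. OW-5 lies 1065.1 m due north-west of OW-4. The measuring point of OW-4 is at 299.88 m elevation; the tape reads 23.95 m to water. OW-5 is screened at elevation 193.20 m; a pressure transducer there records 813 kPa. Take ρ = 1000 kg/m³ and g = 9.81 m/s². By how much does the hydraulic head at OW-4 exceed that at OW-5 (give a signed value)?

Total head at OW-4: h = 299.88 − 23.95 = 275.93 m.
Pressure head at OW-5: ψ = P/(ρg) = 813×1000 / (1000 × 9.81) = 82.87 m.
Total head at OW-5: h = z + ψ = 193.20 + 82.87 = 276.07 m.
Head difference: h(OW-4) − h(OW-5) = 275.93 − 276.07 = -0.14 m.

Δh ≈ -0.14 m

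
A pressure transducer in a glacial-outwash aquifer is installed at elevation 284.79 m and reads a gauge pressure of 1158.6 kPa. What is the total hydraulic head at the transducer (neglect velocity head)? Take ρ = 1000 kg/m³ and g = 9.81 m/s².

h ≈ 402.89 m

ψ = P/(ρg) = 1158.6×1000 / (1000 × 9.81) = 118.10 m.
h = z + ψ = 284.79 + 118.10 = 402.89 m.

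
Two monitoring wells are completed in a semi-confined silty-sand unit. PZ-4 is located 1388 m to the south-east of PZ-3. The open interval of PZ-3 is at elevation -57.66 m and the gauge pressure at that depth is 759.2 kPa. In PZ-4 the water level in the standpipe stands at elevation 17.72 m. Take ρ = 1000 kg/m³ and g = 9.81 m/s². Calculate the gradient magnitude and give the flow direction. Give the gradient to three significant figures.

Pressure head at PZ-3: ψ = P/(ρg) = 759.2×1000 / (1000 × 9.81) = 77.39 m.
Total head at PZ-3: h = z + ψ = -57.66 + 77.39 = 19.73 m.
Total head at PZ-4: h = 17.72 m (water level in the piezometer is the total head).
Head difference: h(PZ-3) − h(PZ-4) = 19.73 − 17.72 = 2.01 m.
Hydraulic gradient: i = |Δh| / L = 2.01 / 1388 = 0.00145.
Flow is from higher to lower head: from PZ-3 toward PZ-4, i.e. toward the south-east.

i ≈ 0.00145; groundwater flows toward the south-east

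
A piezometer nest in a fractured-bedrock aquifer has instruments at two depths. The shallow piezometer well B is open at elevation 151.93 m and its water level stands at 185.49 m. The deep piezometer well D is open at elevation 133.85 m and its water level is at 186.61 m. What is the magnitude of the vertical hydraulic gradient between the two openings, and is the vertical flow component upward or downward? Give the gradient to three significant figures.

|i_v| ≈ 0.0619; vertical flow is upward

Total head at well B: h = 185.49 m (water level in the standpipe).
Total head at well D: h = 186.61 m.
Δh = h(well B) − h(well D) = 185.49 − 186.61 = -1.12 m.
Vertical separation Δz = 151.93 − 133.85 = 18.08 m.
|i_v| = |Δh| / Δz = 1.12 / 18.08 = 0.0619.
Head is higher in the deep piezometer, so vertical flow is upward (discharge condition).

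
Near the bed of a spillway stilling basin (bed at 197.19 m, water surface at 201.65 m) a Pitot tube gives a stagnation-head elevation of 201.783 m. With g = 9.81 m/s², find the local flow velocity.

Near the bed, under hydrostatic conditions, the piezometric head (z + ψ) equals the free-surface elevation, 201.65 m.
Velocity head = total − piezometric = 201.783 − 201.65 = 0.133 m.
v = √(2g·h_v) = √(2 × 9.81 × 0.133) = 1.62 m/s.

v ≈ 1.62 m/s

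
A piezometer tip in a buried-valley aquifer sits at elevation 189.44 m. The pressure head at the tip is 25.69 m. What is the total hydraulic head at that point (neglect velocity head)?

h ≈ 215.13 m

h = z + ψ = 189.44 + 25.69 = 215.13 m.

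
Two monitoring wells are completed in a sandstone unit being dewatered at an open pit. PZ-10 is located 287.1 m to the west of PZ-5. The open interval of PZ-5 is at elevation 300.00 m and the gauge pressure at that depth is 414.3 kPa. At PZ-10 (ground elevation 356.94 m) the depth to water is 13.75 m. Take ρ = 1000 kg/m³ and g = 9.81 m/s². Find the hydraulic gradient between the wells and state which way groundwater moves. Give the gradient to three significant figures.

Pressure head at PZ-5: ψ = P/(ρg) = 414.3×1000 / (1000 × 9.81) = 42.23 m.
Total head at PZ-5: h = z + ψ = 300.00 + 42.23 = 342.23 m.
Total head at PZ-10: h = 356.94 − 13.75 = 343.19 m.
Head difference: h(PZ-5) − h(PZ-10) = 342.23 − 343.19 = -0.96 m.
Hydraulic gradient: i = |Δh| / L = 0.96 / 287.1 = 0.00334.
Flow is from higher to lower head: from PZ-10 toward PZ-5, i.e. toward the east.

i ≈ 0.00334; groundwater flows toward the east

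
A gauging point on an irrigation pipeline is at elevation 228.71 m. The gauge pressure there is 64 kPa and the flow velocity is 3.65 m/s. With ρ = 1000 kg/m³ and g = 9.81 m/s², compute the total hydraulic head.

Pressure head ψ = P/(ρg) = 64×1000 / (1000 × 9.81) = 6.52 m.
Velocity head = v²/(2g) = 3.65² / (2 × 9.81) = 0.679 m.
h = z + ψ + v²/(2g) = 228.71 + 6.52 + 0.679 = 235.91 m.

h ≈ 235.91 m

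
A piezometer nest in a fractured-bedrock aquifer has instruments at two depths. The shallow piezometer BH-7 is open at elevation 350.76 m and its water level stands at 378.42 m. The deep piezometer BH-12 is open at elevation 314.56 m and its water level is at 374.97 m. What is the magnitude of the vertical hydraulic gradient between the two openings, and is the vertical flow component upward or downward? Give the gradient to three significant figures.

|i_v| ≈ 0.0953; vertical flow is downward

Total head at BH-7: h = 378.42 m (water level in the standpipe).
Total head at BH-12: h = 374.97 m.
Δh = h(BH-7) − h(BH-12) = 378.42 − 374.97 = 3.45 m.
Vertical separation Δz = 350.76 − 314.56 = 36.20 m.
|i_v| = |Δh| / Δz = 3.45 / 36.20 = 0.0953.
Head is higher in the shallow piezometer, so vertical flow is downward (recharge condition).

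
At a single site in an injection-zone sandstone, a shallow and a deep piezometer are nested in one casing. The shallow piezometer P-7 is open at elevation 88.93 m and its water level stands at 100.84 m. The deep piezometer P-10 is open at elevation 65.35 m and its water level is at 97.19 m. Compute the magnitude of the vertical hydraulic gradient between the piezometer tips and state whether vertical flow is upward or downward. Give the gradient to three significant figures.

|i_v| ≈ 0.155; vertical flow is downward

Total head at P-7: h = 100.84 m (water level in the standpipe).
Total head at P-10: h = 97.19 m.
Δh = h(P-7) − h(P-10) = 100.84 − 97.19 = 3.65 m.
Vertical separation Δz = 88.93 − 65.35 = 23.58 m.
|i_v| = |Δh| / Δz = 3.65 / 23.58 = 0.155.
Head is higher in the shallow piezometer, so vertical flow is downward (recharge condition).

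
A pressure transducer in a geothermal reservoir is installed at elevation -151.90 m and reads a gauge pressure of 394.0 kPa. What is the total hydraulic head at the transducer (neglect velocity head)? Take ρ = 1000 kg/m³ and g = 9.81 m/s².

h ≈ -111.74 m

ψ = P/(ρg) = 394.0×1000 / (1000 × 9.81) = 40.16 m.
h = z + ψ = -151.90 + 40.16 = -111.74 m.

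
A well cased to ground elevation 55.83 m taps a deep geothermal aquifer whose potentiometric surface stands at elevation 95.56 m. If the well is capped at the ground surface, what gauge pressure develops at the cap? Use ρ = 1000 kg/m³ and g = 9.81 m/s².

Head above the cap: Δh = 95.56 − 55.83 = 39.73 m.
P = ρgΔh = 1000 × 9.81 × 39.73 = 389751 Pa ≈ 390 kPa.

P ≈ 390 kPa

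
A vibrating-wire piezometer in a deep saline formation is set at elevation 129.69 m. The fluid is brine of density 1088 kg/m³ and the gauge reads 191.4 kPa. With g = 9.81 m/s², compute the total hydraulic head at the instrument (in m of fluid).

h ≈ 147.62 m

ψ = P/(ρg) = 191.4×1000 / (1088 × 9.81) = 17.93 m.
h = z + ψ = 129.69 + 17.93 = 147.62 m.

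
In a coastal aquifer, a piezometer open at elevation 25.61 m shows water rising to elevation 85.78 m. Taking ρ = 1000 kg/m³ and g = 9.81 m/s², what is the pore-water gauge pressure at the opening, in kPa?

P ≈ 590 kPa

Pressure head ψ = h − z = 85.78 − 25.61 = 60.17 m.
P = ρgψ = 1000 × 9.81 × 60.17 = 590268 Pa ≈ 590 kPa.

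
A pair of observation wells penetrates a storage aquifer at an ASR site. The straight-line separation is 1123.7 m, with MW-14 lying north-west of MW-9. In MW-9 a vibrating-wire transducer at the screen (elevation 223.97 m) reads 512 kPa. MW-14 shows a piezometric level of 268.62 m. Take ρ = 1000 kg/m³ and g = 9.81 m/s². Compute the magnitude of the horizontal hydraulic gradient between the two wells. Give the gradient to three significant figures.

Pressure head at MW-9: ψ = P/(ρg) = 512×1000 / (1000 × 9.81) = 52.19 m.
Total head at MW-9: h = z + ψ = 223.97 + 52.19 = 276.16 m.
Total head at MW-14: h = 268.62 m (water level in the piezometer is the total head).
Head difference: h(MW-9) − h(MW-14) = 276.16 − 268.62 = 7.54 m.
Hydraulic gradient: i = |Δh| / L = 7.54 / 1123.7 = 0.00671.

i ≈ 0.00671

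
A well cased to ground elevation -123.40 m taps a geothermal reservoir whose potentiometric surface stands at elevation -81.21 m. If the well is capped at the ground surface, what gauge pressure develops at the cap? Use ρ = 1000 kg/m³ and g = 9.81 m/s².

P ≈ 414 kPa

Head above the cap: Δh = -81.21 − (-123.40) = 42.19 m.
P = ρgΔh = 1000 × 9.81 × 42.19 = 413884 Pa ≈ 414 kPa.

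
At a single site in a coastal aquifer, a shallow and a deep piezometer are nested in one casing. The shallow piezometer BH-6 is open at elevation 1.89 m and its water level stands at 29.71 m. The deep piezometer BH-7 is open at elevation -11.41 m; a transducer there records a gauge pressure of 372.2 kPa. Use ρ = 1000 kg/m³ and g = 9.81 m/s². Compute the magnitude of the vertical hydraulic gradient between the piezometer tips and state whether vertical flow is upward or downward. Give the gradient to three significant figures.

Total head at BH-6: h = 29.71 m (water level in the standpipe).
Pressure head at BH-7: ψ = P/(ρg) = 372.2×1000 / (1000 × 9.81) = 37.94 m.
Total head at BH-7: h = z + ψ = -11.41 + 37.94 = 26.53 m.
Δh = h(BH-6) − h(BH-7) = 29.71 − 26.53 = 3.18 m.
Vertical separation Δz = 1.89 − (-11.41) = 13.30 m.
|i_v| = |Δh| / Δz = 3.18 / 13.30 = 0.239.
Head is higher in the shallow piezometer, so vertical flow is downward (recharge condition).

|i_v| ≈ 0.239; vertical flow is downward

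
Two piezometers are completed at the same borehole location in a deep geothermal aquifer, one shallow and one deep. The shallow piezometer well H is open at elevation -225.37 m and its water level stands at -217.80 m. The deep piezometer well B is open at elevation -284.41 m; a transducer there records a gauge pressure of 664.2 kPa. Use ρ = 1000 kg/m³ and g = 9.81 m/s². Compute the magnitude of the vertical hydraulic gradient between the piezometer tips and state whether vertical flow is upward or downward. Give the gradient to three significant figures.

|i_v| ≈ 0.0186; vertical flow is upward

Total head at well H: h = -217.80 m (water level in the standpipe).
Pressure head at well B: ψ = P/(ρg) = 664.2×1000 / (1000 × 9.81) = 67.71 m.
Total head at well B: h = z + ψ = -284.41 + 67.71 = -216.70 m.
Δh = h(well H) − h(well B) = -217.80 − (-216.70) = -1.10 m.
Vertical separation Δz = -225.37 − (-284.41) = 59.04 m.
|i_v| = |Δh| / Δz = 1.10 / 59.04 = 0.0186.
Head is higher in the deep piezometer, so vertical flow is upward (discharge condition).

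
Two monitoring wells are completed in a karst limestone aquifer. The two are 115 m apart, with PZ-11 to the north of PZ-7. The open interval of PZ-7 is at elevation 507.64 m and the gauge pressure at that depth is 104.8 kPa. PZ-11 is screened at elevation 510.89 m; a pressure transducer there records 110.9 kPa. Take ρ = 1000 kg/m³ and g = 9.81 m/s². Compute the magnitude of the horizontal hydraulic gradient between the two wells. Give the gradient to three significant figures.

i ≈ 0.0337

Pressure head at PZ-7: ψ = P/(ρg) = 104.8×1000 / (1000 × 9.81) = 10.68 m.
Total head at PZ-7: h = z + ψ = 507.64 + 10.68 = 518.32 m.
Pressure head at PZ-11: ψ = P/(ρg) = 110.9×1000 / (1000 × 9.81) = 11.30 m.
Total head at PZ-11: h = z + ψ = 510.89 + 11.30 = 522.19 m.
Head difference: h(PZ-7) − h(PZ-11) = 518.32 − 522.19 = -3.87 m.
Hydraulic gradient: i = |Δh| / L = 3.87 / 115 = 0.0337.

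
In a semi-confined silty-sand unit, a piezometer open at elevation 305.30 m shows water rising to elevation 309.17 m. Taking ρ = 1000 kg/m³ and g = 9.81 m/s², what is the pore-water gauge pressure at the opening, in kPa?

Pressure head ψ = h − z = 309.17 − 305.30 = 3.87 m.
P = ρgψ = 1000 × 9.81 × 3.87 = 37965 Pa ≈ 38.0 kPa.

P ≈ 38.0 kPa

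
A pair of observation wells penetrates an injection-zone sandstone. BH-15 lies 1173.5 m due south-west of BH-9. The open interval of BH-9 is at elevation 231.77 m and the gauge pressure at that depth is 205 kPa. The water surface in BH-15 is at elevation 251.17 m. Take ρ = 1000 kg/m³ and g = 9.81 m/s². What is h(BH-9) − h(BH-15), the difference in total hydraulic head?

Pressure head at BH-9: ψ = P/(ρg) = 205×1000 / (1000 × 9.81) = 20.90 m.
Total head at BH-9: h = z + ψ = 231.77 + 20.90 = 252.67 m.
Total head at BH-15: h = 251.17 m (water level in the piezometer is the total head).
Head difference: h(BH-9) − h(BH-15) = 252.67 − 251.17 = 1.50 m.

Δh ≈ 1.50 m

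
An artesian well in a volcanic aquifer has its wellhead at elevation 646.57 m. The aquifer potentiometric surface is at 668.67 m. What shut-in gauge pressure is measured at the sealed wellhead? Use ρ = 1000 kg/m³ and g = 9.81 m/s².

P ≈ 217 kPa

Head above the cap: Δh = 668.67 − 646.57 = 22.10 m.
P = ρgΔh = 1000 × 9.81 × 22.10 = 216801 Pa ≈ 217 kPa.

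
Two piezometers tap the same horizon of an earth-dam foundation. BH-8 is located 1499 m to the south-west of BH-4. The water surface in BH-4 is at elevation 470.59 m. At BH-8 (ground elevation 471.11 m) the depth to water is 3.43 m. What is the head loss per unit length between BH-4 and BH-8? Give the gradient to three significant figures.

Total head at BH-4: h = 470.59 m (water level in the piezometer is the total head).
Total head at BH-8: h = 471.11 − 3.43 = 467.68 m.
Head difference: h(BH-4) − h(BH-8) = 470.59 − 467.68 = 2.91 m.
Hydraulic gradient: i = |Δh| / L = 2.91 / 1499 = 0.00194.

i ≈ 0.00194 m/m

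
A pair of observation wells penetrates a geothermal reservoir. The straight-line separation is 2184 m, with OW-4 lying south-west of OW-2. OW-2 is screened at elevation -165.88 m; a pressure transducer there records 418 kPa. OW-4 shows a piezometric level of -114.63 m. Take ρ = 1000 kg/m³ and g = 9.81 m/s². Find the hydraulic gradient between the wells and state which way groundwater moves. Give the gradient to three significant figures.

Pressure head at OW-2: ψ = P/(ρg) = 418×1000 / (1000 × 9.81) = 42.61 m.
Total head at OW-2: h = z + ψ = -165.88 + 42.61 = -123.27 m.
Total head at OW-4: h = -114.63 m (water level in the piezometer is the total head).
Head difference: h(OW-2) − h(OW-4) = -123.27 − (-114.63) = -8.64 m.
Hydraulic gradient: i = |Δh| / L = 8.64 / 2184 = 0.00396.
Flow is from higher to lower head: from OW-4 toward OW-2, i.e. toward the north-east.

i ≈ 0.00396; groundwater flows toward the north-east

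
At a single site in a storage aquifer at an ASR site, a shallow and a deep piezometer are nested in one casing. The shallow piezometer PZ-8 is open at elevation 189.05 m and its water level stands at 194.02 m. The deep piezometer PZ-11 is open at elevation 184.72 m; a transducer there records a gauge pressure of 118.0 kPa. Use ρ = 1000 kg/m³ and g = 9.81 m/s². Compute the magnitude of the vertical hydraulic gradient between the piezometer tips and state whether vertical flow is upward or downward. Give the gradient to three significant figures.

Total head at PZ-8: h = 194.02 m (water level in the standpipe).
Pressure head at PZ-11: ψ = P/(ρg) = 118.0×1000 / (1000 × 9.81) = 12.03 m.
Total head at PZ-11: h = z + ψ = 184.72 + 12.03 = 196.75 m.
Δh = h(PZ-8) − h(PZ-11) = 194.02 − 196.75 = -2.73 m.
Vertical separation Δz = 189.05 − 184.72 = 4.33 m.
|i_v| = |Δh| / Δz = 2.73 / 4.33 = 0.630.
Head is higher in the deep piezometer, so vertical flow is upward (discharge condition).

|i_v| ≈ 0.630; vertical flow is upward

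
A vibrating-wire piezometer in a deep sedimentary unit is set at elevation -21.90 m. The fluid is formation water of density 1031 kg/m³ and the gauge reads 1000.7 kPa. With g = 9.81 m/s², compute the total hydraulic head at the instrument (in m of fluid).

h ≈ 77.04 m

ψ = P/(ρg) = 1000.7×1000 / (1031 × 9.81) = 98.94 m.
h = z + ψ = -21.90 + 98.94 = 77.04 m.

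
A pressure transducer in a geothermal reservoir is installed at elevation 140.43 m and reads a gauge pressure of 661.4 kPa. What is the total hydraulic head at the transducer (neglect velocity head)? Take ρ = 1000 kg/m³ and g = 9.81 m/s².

h ≈ 207.85 m

ψ = P/(ρg) = 661.4×1000 / (1000 × 9.81) = 67.42 m.
h = z + ψ = 140.43 + 67.42 = 207.85 m.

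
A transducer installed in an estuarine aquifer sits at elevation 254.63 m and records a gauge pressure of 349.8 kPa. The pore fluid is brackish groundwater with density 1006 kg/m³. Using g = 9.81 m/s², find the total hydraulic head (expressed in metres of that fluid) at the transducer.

ψ = P/(ρg) = 349.8×1000 / (1006 × 9.81) = 35.44 m.
h = z + ψ = 254.63 + 35.44 = 290.07 m.

h ≈ 290.07 m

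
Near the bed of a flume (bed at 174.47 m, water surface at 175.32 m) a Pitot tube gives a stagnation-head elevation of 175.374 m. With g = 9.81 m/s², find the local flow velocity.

v ≈ 1.03 m/s

Near the bed, under hydrostatic conditions, the piezometric head (z + ψ) equals the free-surface elevation, 175.32 m.
Velocity head = total − piezometric = 175.374 − 175.32 = 0.054 m.
v = √(2g·h_v) = √(2 × 9.81 × 0.054) = 1.03 m/s.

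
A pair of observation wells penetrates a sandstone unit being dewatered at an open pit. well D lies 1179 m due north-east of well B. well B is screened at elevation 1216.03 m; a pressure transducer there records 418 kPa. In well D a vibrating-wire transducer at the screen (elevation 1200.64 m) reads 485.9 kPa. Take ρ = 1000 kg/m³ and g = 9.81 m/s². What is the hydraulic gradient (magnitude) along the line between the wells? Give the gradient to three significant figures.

Pressure head at well B: ψ = P/(ρg) = 418×1000 / (1000 × 9.81) = 42.61 m.
Total head at well B: h = z + ψ = 1216.03 + 42.61 = 1258.64 m.
Pressure head at well D: ψ = P/(ρg) = 485.9×1000 / (1000 × 9.81) = 49.53 m.
Total head at well D: h = z + ψ = 1200.64 + 49.53 = 1250.17 m.
Head difference: h(well B) − h(well D) = 1258.64 − 1250.17 = 8.47 m.
Hydraulic gradient: i = |Δh| / L = 8.47 / 1179 = 0.00718.

i ≈ 0.00718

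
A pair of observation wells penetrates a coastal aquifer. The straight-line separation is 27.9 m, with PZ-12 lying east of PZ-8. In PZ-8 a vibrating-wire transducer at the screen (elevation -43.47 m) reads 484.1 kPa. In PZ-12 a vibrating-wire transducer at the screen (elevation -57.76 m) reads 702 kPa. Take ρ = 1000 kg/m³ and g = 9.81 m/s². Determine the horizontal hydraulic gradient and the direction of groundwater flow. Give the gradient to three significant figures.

Pressure head at PZ-8: ψ = P/(ρg) = 484.1×1000 / (1000 × 9.81) = 49.35 m.
Total head at PZ-8: h = z + ψ = -43.47 + 49.35 = 5.88 m.
Pressure head at PZ-12: ψ = P/(ρg) = 702×1000 / (1000 × 9.81) = 71.56 m.
Total head at PZ-12: h = z + ψ = -57.76 + 71.56 = 13.80 m.
Head difference: h(PZ-8) − h(PZ-12) = 5.88 − 13.80 = -7.92 m.
Hydraulic gradient: i = |Δh| / L = 7.92 / 27.9 = 0.284.
Flow is from higher to lower head: from PZ-12 toward PZ-8, i.e. toward the west.

i ≈ 0.284; groundwater flows toward the west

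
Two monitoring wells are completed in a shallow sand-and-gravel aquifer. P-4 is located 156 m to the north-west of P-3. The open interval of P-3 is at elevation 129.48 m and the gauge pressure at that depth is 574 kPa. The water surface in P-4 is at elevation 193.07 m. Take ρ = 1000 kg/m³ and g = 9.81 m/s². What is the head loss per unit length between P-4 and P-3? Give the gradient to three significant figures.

i ≈ 0.0326 m/m

Pressure head at P-3: ψ = P/(ρg) = 574×1000 / (1000 × 9.81) = 58.51 m.
Total head at P-3: h = z + ψ = 129.48 + 58.51 = 187.99 m.
Total head at P-4: h = 193.07 m (water level in the piezometer is the total head).
Head difference: h(P-3) − h(P-4) = 187.99 − 193.07 = -5.08 m.
Hydraulic gradient: i = |Δh| / L = 5.08 / 156 = 0.0326.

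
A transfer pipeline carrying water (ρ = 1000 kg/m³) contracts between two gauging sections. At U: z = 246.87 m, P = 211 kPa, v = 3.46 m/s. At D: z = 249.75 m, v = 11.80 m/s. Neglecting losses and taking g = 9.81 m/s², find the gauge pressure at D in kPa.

P₂ ≈ 119 kPa

Pressure head at U: ψ₁ = P₁/(ρg) = 211×1000 / (1000 × 9.81) = 21.51 m.
Velocity heads: v₁²/2g = 3.46²/19.62 = 0.610 m; v₂²/2g = 11.80²/19.62 = 7.097 m.
Total head H = z₁ + ψ₁ + v₁²/2g = 246.87 + 21.51 + 0.610 = 268.99 m.
ψ₂ = H − z₂ − v₂²/2g = 268.99 − 249.75 − 7.097 = 12.14 m.
P₂ = ρgψ₂ = 1000 × 9.81 × 12.14 ≈ 119 kPa.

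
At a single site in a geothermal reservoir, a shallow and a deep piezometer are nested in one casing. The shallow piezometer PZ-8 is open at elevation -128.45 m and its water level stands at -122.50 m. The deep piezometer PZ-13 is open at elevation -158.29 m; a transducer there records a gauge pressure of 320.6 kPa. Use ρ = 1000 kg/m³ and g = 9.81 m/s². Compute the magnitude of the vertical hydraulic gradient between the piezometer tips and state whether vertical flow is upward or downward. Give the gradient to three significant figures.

Total head at PZ-8: h = -122.50 m (water level in the standpipe).
Pressure head at PZ-13: ψ = P/(ρg) = 320.6×1000 / (1000 × 9.81) = 32.68 m.
Total head at PZ-13: h = z + ψ = -158.29 + 32.68 = -125.61 m.
Δh = h(PZ-8) − h(PZ-13) = -122.50 − (-125.61) = 3.11 m.
Vertical separation Δz = -128.45 − (-158.29) = 29.84 m.
|i_v| = |Δh| / Δz = 3.11 / 29.84 = 0.104.
Head is higher in the shallow piezometer, so vertical flow is downward (recharge condition).

|i_v| ≈ 0.104; vertical flow is downward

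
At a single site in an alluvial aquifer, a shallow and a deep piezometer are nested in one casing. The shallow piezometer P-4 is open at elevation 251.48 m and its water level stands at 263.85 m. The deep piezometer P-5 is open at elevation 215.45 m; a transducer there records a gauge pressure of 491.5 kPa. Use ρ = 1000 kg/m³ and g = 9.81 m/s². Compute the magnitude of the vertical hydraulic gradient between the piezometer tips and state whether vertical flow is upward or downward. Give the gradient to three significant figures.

|i_v| ≈ 0.0472; vertical flow is upward

Total head at P-4: h = 263.85 m (water level in the standpipe).
Pressure head at P-5: ψ = P/(ρg) = 491.5×1000 / (1000 × 9.81) = 50.10 m.
Total head at P-5: h = z + ψ = 215.45 + 50.10 = 265.55 m.
Δh = h(P-4) − h(P-5) = 263.85 − 265.55 = -1.70 m.
Vertical separation Δz = 251.48 − 215.45 = 36.03 m.
|i_v| = |Δh| / Δz = 1.70 / 36.03 = 0.0472.
Head is higher in the deep piezometer, so vertical flow is upward (discharge condition).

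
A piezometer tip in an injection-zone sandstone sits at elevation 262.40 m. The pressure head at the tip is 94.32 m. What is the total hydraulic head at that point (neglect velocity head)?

h = z + ψ = 262.40 + 94.32 = 356.72 m.

h ≈ 356.72 m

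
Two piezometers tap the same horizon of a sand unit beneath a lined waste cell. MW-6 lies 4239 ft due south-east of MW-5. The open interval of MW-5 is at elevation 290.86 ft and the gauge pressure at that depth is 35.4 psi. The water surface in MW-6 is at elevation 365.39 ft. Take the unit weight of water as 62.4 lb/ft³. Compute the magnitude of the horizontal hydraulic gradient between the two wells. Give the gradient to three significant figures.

Pressure head at MW-5: ψ = 144·P/γ = 144 × 35.4 / 62.4 = 81.69 ft.
Total head at MW-5: h = z + ψ = 290.86 + 81.69 = 372.55 ft.
Total head at MW-6: h = 365.39 ft (water level in the piezometer is the total head).
Head difference: h(MW-5) − h(MW-6) = 372.55 − 365.39 = 7.16 ft.
Hydraulic gradient: i = |Δh| / L = 7.16 / 4239 = 0.00169.

i ≈ 0.00169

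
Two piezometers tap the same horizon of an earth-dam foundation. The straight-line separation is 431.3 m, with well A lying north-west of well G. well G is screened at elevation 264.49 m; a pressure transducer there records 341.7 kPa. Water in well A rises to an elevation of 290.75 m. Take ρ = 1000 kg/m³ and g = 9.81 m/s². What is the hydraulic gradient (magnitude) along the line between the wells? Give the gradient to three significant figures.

i ≈ 0.0199

Pressure head at well G: ψ = P/(ρg) = 341.7×1000 / (1000 × 9.81) = 34.83 m.
Total head at well G: h = z + ψ = 264.49 + 34.83 = 299.32 m.
Total head at well A: h = 290.75 m (water level in the piezometer is the total head).
Head difference: h(well G) − h(well A) = 299.32 − 290.75 = 8.57 m.
Hydraulic gradient: i = |Δh| / L = 8.57 / 431.3 = 0.0199.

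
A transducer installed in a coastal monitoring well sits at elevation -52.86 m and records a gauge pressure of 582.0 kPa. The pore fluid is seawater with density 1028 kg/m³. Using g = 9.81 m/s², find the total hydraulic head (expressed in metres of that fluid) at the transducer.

h ≈ 4.85 m

ψ = P/(ρg) = 582.0×1000 / (1028 × 9.81) = 57.71 m.
h = z + ψ = -52.86 + 57.71 = 4.85 m.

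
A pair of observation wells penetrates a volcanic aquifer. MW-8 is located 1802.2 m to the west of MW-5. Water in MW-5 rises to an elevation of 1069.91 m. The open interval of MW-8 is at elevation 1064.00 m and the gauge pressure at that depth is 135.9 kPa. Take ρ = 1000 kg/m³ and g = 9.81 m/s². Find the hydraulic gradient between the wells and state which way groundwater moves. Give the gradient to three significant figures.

Total head at MW-5: h = 1069.91 m (water level in the piezometer is the total head).
Pressure head at MW-8: ψ = P/(ρg) = 135.9×1000 / (1000 × 9.81) = 13.85 m.
Total head at MW-8: h = z + ψ = 1064.00 + 13.85 = 1077.85 m.
Head difference: h(MW-5) − h(MW-8) = 1069.91 − 1077.85 = -7.94 m.
Hydraulic gradient: i = |Δh| / L = 7.94 / 1802.2 = 0.00441.
Flow is from higher to lower head: from MW-8 toward MW-5, i.e. toward the east.

i ≈ 0.00441; groundwater flows toward the east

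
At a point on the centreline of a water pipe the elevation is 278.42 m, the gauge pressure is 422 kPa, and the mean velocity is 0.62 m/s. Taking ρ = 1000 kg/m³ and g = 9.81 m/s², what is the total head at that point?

Pressure head ψ = P/(ρg) = 422×1000 / (1000 × 9.81) = 43.02 m.
Velocity head = v²/(2g) = 0.62² / (2 × 9.81) = 0.020 m.
h = z + ψ + v²/(2g) = 278.42 + 43.02 + 0.020 = 321.46 m.

h ≈ 321.46 m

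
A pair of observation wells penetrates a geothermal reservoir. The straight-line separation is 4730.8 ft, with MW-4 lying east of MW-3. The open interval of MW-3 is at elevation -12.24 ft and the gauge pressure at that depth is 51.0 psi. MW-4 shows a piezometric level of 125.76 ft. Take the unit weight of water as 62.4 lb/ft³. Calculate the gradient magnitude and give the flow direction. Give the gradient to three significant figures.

Pressure head at MW-3: ψ = 144·P/γ = 144 × 51.0 / 62.4 = 117.69 ft.
Total head at MW-3: h = z + ψ = -12.24 + 117.69 = 105.45 ft.
Total head at MW-4: h = 125.76 ft (water level in the piezometer is the total head).
Head difference: h(MW-3) − h(MW-4) = 105.45 − 125.76 = -20.31 ft.
Hydraulic gradient: i = |Δh| / L = 20.31 / 4730.8 = 0.00429.
Flow is from higher to lower head: from MW-4 toward MW-3, i.e. toward the west.

i ≈ 0.00429; groundwater flows toward the west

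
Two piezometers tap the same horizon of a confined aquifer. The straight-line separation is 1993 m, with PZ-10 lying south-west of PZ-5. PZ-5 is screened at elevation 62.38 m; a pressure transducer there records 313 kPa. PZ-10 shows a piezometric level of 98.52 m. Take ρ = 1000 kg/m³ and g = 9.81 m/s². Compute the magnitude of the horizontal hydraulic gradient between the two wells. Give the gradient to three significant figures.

Pressure head at PZ-5: ψ = P/(ρg) = 313×1000 / (1000 × 9.81) = 31.91 m.
Total head at PZ-5: h = z + ψ = 62.38 + 31.91 = 94.29 m.
Total head at PZ-10: h = 98.52 m (water level in the piezometer is the total head).
Head difference: h(PZ-5) − h(PZ-10) = 94.29 − 98.52 = -4.23 m.
Hydraulic gradient: i = |Δh| / L = 4.23 / 1993 = 0.00212.

i ≈ 0.00212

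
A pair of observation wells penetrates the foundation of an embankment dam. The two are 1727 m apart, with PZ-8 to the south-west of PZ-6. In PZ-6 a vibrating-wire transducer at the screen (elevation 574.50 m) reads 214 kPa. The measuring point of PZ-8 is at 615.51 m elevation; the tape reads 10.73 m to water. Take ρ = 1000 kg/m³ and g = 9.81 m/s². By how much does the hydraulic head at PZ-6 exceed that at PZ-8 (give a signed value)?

Pressure head at PZ-6: ψ = P/(ρg) = 214×1000 / (1000 × 9.81) = 21.81 m.
Total head at PZ-6: h = z + ψ = 574.50 + 21.81 = 596.31 m.
Total head at PZ-8: h = 615.51 − 10.73 = 604.78 m.
Head difference: h(PZ-6) − h(PZ-8) = 596.31 − 604.78 = -8.47 m.

Δh ≈ -8.47 m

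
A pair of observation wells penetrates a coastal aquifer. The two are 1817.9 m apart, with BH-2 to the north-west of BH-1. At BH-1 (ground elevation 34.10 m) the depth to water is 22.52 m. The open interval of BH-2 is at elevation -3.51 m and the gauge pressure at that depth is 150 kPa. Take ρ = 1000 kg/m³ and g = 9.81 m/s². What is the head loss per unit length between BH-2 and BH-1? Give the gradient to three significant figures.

i ≈ 0.000110 m/m

Total head at BH-1: h = 34.10 − 22.52 = 11.58 m.
Pressure head at BH-2: ψ = P/(ρg) = 150×1000 / (1000 × 9.81) = 15.29 m.
Total head at BH-2: h = z + ψ = -3.51 + 15.29 = 11.78 m.
Head difference: h(BH-1) − h(BH-2) = 11.58 − 11.78 = -0.20 m.
Hydraulic gradient: i = |Δh| / L = 0.20 / 1817.9 = 0.000110.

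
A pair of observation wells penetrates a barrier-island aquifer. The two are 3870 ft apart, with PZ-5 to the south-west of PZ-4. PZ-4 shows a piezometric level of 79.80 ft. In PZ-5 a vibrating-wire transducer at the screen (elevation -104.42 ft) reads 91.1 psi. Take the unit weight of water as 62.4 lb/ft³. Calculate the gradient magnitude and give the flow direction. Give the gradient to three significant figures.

i ≈ 0.00672; groundwater flows toward the north-east

Total head at PZ-4: h = 79.80 ft (water level in the piezometer is the total head).
Pressure head at PZ-5: ψ = 144·P/γ = 144 × 91.1 / 62.4 = 210.23 ft.
Total head at PZ-5: h = z + ψ = -104.42 + 210.23 = 105.81 ft.
Head difference: h(PZ-4) − h(PZ-5) = 79.80 − 105.81 = -26.01 ft.
Hydraulic gradient: i = |Δh| / L = 26.01 / 3870 = 0.00672.
Flow is from higher to lower head: from PZ-5 toward PZ-4, i.e. toward the north-east.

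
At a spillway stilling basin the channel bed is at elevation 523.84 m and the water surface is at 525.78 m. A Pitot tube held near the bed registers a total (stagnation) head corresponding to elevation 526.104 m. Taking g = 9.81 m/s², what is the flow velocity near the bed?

Near the bed, under hydrostatic conditions, the piezometric head (z + ψ) equals the free-surface elevation, 525.78 m.
Velocity head = total − piezometric = 526.104 − 525.78 = 0.324 m.
v = √(2g·h_v) = √(2 × 9.81 × 0.324) = 2.52 m/s.

v ≈ 2.52 m/s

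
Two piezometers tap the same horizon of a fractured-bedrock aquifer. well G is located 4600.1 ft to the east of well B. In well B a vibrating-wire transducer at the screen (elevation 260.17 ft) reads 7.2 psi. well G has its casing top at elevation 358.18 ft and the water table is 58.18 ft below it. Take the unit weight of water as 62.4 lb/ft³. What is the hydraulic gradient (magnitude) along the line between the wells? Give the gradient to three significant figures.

Pressure head at well B: ψ = 144·P/γ = 144 × 7.2 / 62.4 = 16.62 ft.
Total head at well B: h = z + ψ = 260.17 + 16.62 = 276.79 ft.
Total head at well G: h = 358.18 − 58.18 = 300.00 ft.
Head difference: h(well B) − h(well G) = 276.79 − 300.00 = -23.21 ft.
Hydraulic gradient: i = |Δh| / L = 23.21 / 4600.1 = 0.00505.

i ≈ 0.00505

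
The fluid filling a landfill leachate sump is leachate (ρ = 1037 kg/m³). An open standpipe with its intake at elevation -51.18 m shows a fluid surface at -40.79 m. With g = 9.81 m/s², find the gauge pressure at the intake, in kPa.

P ≈ 106 kPa

Pressure head ψ = h − z = -40.79 − (-51.18) = 10.39 m.
P = ρgψ = 1037 × 9.81 × 10.39 = 105697 Pa ≈ 106 kPa.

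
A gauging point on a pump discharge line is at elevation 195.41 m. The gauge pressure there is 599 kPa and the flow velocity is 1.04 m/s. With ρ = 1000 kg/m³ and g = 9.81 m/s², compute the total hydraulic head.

Pressure head ψ = P/(ρg) = 599×1000 / (1000 × 9.81) = 61.06 m.
Velocity head = v²/(2g) = 1.04² / (2 × 9.81) = 0.055 m.
h = z + ψ + v²/(2g) = 195.41 + 61.06 + 0.055 = 256.53 m.

h ≈ 256.53 m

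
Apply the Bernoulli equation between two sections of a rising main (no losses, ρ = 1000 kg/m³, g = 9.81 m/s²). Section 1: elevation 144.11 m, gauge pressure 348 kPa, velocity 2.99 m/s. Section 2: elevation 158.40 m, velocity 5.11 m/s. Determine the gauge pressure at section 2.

Pressure head at 1: ψ₁ = P₁/(ρg) = 348×1000 / (1000 × 9.81) = 35.47 m.
Velocity heads: v₁²/2g = 2.99²/19.62 = 0.456 m; v₂²/2g = 5.11²/19.62 = 1.331 m.
Total head H = z₁ + ψ₁ + v₁²/2g = 144.11 + 35.47 + 0.456 = 180.04 m.
ψ₂ = H − z₂ − v₂²/2g = 180.04 − 158.40 − 1.331 = 20.31 m.
P₂ = ρgψ₂ = 1000 × 9.81 × 20.31 ≈ 199 kPa.

P₂ ≈ 199 kPa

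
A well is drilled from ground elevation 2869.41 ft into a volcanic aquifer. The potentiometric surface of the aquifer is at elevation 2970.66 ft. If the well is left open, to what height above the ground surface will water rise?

≈ 101.25 ft above ground

Water rises to the potentiometric surface, so the rise above ground = 2970.66 − 2869.41 = 101.25 ft.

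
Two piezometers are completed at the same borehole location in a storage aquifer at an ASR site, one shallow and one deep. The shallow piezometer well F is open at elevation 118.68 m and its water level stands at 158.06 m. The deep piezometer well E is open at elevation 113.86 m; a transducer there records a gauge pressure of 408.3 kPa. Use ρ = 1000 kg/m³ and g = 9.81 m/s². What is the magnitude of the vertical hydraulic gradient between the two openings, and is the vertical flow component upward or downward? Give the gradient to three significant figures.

|i_v| ≈ 0.535; vertical flow is downward

Total head at well F: h = 158.06 m (water level in the standpipe).
Pressure head at well E: ψ = P/(ρg) = 408.3×1000 / (1000 × 9.81) = 41.62 m.
Total head at well E: h = z + ψ = 113.86 + 41.62 = 155.48 m.
Δh = h(well F) − h(well E) = 158.06 − 155.48 = 2.58 m.
Vertical separation Δz = 118.68 − 113.86 = 4.82 m.
|i_v| = |Δh| / Δz = 2.58 / 4.82 = 0.535.
Head is higher in the shallow piezometer, so vertical flow is downward (recharge condition).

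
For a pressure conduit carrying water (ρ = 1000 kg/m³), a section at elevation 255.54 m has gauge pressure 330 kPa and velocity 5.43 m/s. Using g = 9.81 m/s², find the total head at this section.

h ≈ 290.68 m

Pressure head ψ = P/(ρg) = 330×1000 / (1000 × 9.81) = 33.64 m.
Velocity head = v²/(2g) = 5.43² / (2 × 9.81) = 1.503 m.
h = z + ψ + v²/(2g) = 255.54 + 33.64 + 1.503 = 290.68 m.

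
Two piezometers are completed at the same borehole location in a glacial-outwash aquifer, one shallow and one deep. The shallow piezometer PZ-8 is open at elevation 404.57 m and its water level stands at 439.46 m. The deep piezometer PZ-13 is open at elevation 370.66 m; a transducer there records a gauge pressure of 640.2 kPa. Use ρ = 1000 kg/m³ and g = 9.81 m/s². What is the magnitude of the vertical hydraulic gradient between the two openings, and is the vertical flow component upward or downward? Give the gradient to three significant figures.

|i_v| ≈ 0.104; vertical flow is downward

Total head at PZ-8: h = 439.46 m (water level in the standpipe).
Pressure head at PZ-13: ψ = P/(ρg) = 640.2×1000 / (1000 × 9.81) = 65.26 m.
Total head at PZ-13: h = z + ψ = 370.66 + 65.26 = 435.92 m.
Δh = h(PZ-8) − h(PZ-13) = 439.46 − 435.92 = 3.54 m.
Vertical separation Δz = 404.57 − 370.66 = 33.91 m.
|i_v| = |Δh| / Δz = 3.54 / 33.91 = 0.104.
Head is higher in the shallow piezometer, so vertical flow is downward (recharge condition).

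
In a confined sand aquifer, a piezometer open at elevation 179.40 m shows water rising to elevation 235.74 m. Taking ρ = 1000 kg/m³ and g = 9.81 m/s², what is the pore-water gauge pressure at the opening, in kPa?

P ≈ 553 kPa

Pressure head ψ = h − z = 235.74 − 179.40 = 56.34 m.
P = ρgψ = 1000 × 9.81 × 56.34 = 552695 Pa ≈ 553 kPa.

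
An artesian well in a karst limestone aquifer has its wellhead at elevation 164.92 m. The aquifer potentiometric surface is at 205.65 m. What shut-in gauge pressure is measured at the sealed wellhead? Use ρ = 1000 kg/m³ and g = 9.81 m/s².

P ≈ 400 kPa

Head above the cap: Δh = 205.65 − 164.92 = 40.73 m.
P = ρgΔh = 1000 × 9.81 × 40.73 = 399561 Pa ≈ 400 kPa.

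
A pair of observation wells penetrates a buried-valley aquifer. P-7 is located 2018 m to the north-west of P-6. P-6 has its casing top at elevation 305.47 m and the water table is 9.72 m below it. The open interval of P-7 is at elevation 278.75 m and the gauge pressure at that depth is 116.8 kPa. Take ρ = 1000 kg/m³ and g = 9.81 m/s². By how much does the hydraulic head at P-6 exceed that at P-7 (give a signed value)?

Δh ≈ 5.09 m

Total head at P-6: h = 305.47 − 9.72 = 295.75 m.
Pressure head at P-7: ψ = P/(ρg) = 116.8×1000 / (1000 × 9.81) = 11.91 m.
Total head at P-7: h = z + ψ = 278.75 + 11.91 = 290.66 m.
Head difference: h(P-6) − h(P-7) = 295.75 − 290.66 = 5.09 m.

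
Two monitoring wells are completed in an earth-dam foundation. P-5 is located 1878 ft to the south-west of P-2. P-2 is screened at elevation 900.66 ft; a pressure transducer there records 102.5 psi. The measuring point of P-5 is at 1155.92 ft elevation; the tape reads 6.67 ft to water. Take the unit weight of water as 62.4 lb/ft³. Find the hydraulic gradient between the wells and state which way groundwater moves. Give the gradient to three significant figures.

Pressure head at P-2: ψ = 144·P/γ = 144 × 102.5 / 62.4 = 236.54 ft.
Total head at P-2: h = z + ψ = 900.66 + 236.54 = 1137.20 ft.
Total head at P-5: h = 1155.92 − 6.67 = 1149.25 ft.
Head difference: h(P-2) − h(P-5) = 1137.20 − 1149.25 = -12.05 ft.
Hydraulic gradient: i = |Δh| / L = 12.05 / 1878 = 0.00642.
Flow is from higher to lower head: from P-5 toward P-2, i.e. toward the north-east.

i ≈ 0.00642; groundwater flows toward the north-east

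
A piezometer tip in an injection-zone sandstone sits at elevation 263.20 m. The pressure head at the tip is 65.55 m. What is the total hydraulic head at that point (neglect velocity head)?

h = z + ψ = 263.20 + 65.55 = 328.75 m.

h ≈ 328.75 m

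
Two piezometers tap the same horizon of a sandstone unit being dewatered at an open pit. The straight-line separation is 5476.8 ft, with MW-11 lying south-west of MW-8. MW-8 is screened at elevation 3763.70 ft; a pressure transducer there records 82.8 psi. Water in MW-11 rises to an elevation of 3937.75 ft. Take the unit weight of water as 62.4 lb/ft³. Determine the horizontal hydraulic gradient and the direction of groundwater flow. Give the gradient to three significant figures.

i ≈ 0.00311; groundwater flows toward the south-west

Pressure head at MW-8: ψ = 144·P/γ = 144 × 82.8 / 62.4 = 191.08 ft.
Total head at MW-8: h = z + ψ = 3763.70 + 191.08 = 3954.78 ft.
Total head at MW-11: h = 3937.75 ft (water level in the piezometer is the total head).
Head difference: h(MW-8) − h(MW-11) = 3954.78 − 3937.75 = 17.03 ft.
Hydraulic gradient: i = |Δh| / L = 17.03 / 5476.8 = 0.00311.
Flow is from higher to lower head: from MW-8 toward MW-11, i.e. toward the south-west.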